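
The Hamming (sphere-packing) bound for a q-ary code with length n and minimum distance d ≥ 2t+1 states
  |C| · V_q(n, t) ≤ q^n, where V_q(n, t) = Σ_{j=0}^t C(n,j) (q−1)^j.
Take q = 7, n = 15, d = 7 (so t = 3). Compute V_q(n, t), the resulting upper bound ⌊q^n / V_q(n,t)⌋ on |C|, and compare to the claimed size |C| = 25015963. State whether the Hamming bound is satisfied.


V_q(n, t) = 102151, q^n = 4747561509943, Hamming bound = 46475918, |C| = 25015963 ≤ bound (satisfied).

Step 1: Compute V_q(n, t) = Σ_{j=0}^3 C(n, j) (q−1)^j.
  j = 0: C(15,0)·(6)^0 = 1·1 = 1.
  j = 1: C(15,1)·(6)^1 = 15·6 = 90.
  j = 2: C(15,2)·(6)^2 = 105·36 = 3780.
  j = 3: C(15,3)·(6)^3 = 455·216 = 98280.
  V_q(n, t) = 1 + 90 + 3780 + 98280 = 102151.
Step 2: q^n = 7^15 = 4747561509943.
Step 3: Hamming bound ⌊q^n / V_q(n,t)⌋ = ⌊4747561509943/102151⌋ = 46475918.
Step 4: Compare |C| = 25015963 to 46475918: satisfied.
The claimed |C| lies below the Hamming bound.


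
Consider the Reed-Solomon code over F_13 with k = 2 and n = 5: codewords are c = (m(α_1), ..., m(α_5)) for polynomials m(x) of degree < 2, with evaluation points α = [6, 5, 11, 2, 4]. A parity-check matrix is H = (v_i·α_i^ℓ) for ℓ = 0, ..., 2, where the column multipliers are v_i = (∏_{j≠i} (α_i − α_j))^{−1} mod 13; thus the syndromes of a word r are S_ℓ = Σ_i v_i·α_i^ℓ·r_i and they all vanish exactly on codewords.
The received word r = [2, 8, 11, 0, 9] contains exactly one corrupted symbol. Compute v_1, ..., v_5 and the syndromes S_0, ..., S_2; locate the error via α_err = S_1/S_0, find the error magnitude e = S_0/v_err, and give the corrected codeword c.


S = (9, 10, 1), error at position 5, error magnitude e = 8, c = [2, 8, 11, 0, 1].

Step 1: column multipliers v_i = (∏_{j≠i}(α_i − α_j))^{−1} mod 13.
  i = 1 (α = 6): (6−5)(6−11)(6−2)(6−4) = 1·(−5)·4·2 = −40 ≡ 12, so v_1 = 12^{−1} = 12 (mod 13).
  i = 2 (α = 5): (5−6)(5−11)(5−2)(5−4) = (−1)·(−6)·3·1 = 18 ≡ 5, so v_2 = 5^{−1} = 8 (mod 13).
  i = 3 (α = 11): (11−6)(11−5)(11−2)(11−4) = 5·6·9·7 = 1890 ≡ 5, so v_3 = 5^{−1} = 8 (mod 13).
  i = 4 (α = 2): (2−6)(2−5)(2−11)(2−4) = (−4)·(−3)·(−9)·(−2) = 216 ≡ 8, so v_4 = 8^{−1} = 5 (mod 13).
  i = 5 (α = 4): (4−6)(4−5)(4−11)(4−2) = (−2)·(−1)·(−7)·2 = −28 ≡ 11, so v_5 = 11^{−1} = 6 (mod 13).
  v = [12, 8, 8, 5, 6].
Step 2: syndromes of r = [2, 8, 11, 0, 9] (all sums mod 13).
  S_0 = Σ v_i r_i = 12·2 + 8·8 + 8·11 + 5·0 + 6·9 = 230 ≡ 9.
  S_1 = Σ v_i α_i r_i = 12·6·2 + 8·5·8 + 8·11·11 + 5·2·0 + 6·4·9 = 1648 ≡ 10.
  α_i^2 mod 13 = [10, 12, 4, 4, 3].
  S_2 = Σ v_i α_i^2 r_i = 12·10·2 + 8·12·8 + 8·4·11 + 5·4·0 + 6·3·9 = 1522 ≡ 1.
  S = (9, 10, 1) ≠ 0, so r is not a codeword (an error is present).
Step 3: locate the error. For a single error e at position i, S_ℓ = v_i·e·α_i^ℓ, so α_err = S_1/S_0.
  S_0^{−1} = 9^{−1} = 3 (mod 13), so α_err = 10·3 = 30 ≡ 4 = α_5. Error position i = 5.
  Consistency check: S_2/S_1 = 1·4 = 4 ≡ 4 = α_err ✓ (single-error assumption holds).
Step 4: error magnitude e = S_0/v_5 = S_0·∏_{j≠5}(α_5 − α_j) = 9·11 = 99 ≡ 8 (mod 13).
Step 5: correct position 5: c_5 = r_5 − e = 9 − 8 ≡ 1 (mod 13). Hence c = [2, 8, 11, 0, 1].
  Check: interpolating c through the α_i gives m(x) = 12 + 7·x (degree < 2) with m(α_i) = c_i for every i, so c is indeed a codeword.


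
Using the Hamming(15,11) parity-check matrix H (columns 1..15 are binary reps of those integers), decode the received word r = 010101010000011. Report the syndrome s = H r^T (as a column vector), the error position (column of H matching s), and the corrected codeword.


s = (1, 0, 0, 1)^T, error position = 9, corrected codeword c = 010101011000011

Compute s = H r^T mod 2 one row at a time:
  s_1 = 1 + 0 + 0 + 0 + 0 + 0 + 1 + 1 = 3 ≡ 1 (mod 2).
  s_2 = 1 + 0 + 1 + 0 + 0 + 0 + 1 + 1 = 4 ≡ 0 (mod 2).
  s_3 = 1 + 0 + 1 + 0 + 0 + 0 + 1 + 1 = 4 ≡ 0 (mod 2).
  s_4 = 0 + 0 + 0 + 0 + 0 + 0 + 0 + 1 = 1 ≡ 1 (mod 2).
s = (1, 0, 0, 1)^T — this equals column 9 of H (binary 1001), so error is at position 9.
Correct: flip bit 9 of r = 010101010000011 to get c = 010101011000011.


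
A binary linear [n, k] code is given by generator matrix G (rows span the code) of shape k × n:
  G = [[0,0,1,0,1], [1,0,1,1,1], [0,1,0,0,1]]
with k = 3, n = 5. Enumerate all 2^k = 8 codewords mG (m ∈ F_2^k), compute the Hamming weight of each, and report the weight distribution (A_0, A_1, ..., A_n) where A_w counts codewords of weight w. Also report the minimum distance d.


Weight distribution: A_0 = 1, A_2 = 4, A_4 = 3. Minimum distance d = 2.

Enumerate all 2^3 = 8 messages m ∈ F_2^3.
For each, compute codeword c = mG in F_2^5, then tally its weight.
  m = 000 → c = 00000, weight = 0.
  m = 100 → c = 00101, weight = 2.
  m = 010 → c = 10111, weight = 4.
  m = 110 → c = 10010, weight = 2.
  m = 001 → c = 01001, weight = 2.
  m = 101 → c = 01100, weight = 2.
  m = 011 → c = 11110, weight = 4.
  m = 111 → c = 11011, weight = 4.
Tally weights:
  weight 0: 1 codewords.
  weight 2: 4 codewords.
  weight 4: 3 codewords.
Minimum distance d = smallest w > 0 with A_w > 0 = 2.
Sanity: Σ A_w = 8 = 2^3 = 8 ✓.


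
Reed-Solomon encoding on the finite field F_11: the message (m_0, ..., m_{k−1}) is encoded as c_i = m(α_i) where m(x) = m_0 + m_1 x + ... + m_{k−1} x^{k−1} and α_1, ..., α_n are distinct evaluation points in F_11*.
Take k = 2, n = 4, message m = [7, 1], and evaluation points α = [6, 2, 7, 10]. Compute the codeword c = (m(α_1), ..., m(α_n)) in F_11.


c = [2, 9, 3, 6]

Message polynomial: m(x) = 7 + 1·x (mod 11).
For each evaluation point α_i, compute m(α_i) mod 11:
  α_1 = 6: Horner steps 1 → 2, so m(6) = 2.
  α_2 = 2: Horner steps 1 → 9, so m(2) = 9.
  α_3 = 7: Horner steps 1 → 3, so m(7) = 3.
  α_4 = 10: Horner steps 1 → 6, so m(10) = 6.
Codeword c = [2, 9, 3, 6] ∈ F_11^4.


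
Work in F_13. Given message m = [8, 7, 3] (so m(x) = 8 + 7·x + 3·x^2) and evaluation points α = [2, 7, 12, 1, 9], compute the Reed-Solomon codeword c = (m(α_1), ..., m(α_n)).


c = [8, 9, 4, 5, 2]

Message polynomial: m(x) = 8 + 7·x + 3·x^2 (mod 13).
For each evaluation point α_i, compute m(α_i) mod 13:
  α_1 = 2: Horner steps 3 → 0 → 8, so m(2) = 8.
  α_2 = 7: Horner steps 3 → 2 → 9, so m(7) = 9.
  α_3 = 12: Horner steps 3 → 4 → 4, so m(12) = 4.
  α_4 = 1: Horner steps 3 → 10 → 5, so m(1) = 5.
  α_5 = 9: Horner steps 3 → 8 → 2, so m(9) = 2.
Codeword c = [8, 9, 4, 5, 2] ∈ F_13^5.


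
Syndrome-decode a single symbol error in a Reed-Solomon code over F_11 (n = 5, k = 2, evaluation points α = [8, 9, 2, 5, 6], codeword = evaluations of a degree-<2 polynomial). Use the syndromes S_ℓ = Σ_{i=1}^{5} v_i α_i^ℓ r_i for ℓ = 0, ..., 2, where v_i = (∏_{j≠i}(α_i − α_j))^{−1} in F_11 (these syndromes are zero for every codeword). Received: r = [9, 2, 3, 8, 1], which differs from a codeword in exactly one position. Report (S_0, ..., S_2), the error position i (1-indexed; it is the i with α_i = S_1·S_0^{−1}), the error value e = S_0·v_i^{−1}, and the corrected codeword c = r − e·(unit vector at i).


S = (2, 4, 8), error at position 3, error magnitude e = 7, c = [9, 2, 7, 8, 1].

Step 1: column multipliers v_i = (∏_{j≠i}(α_i − α_j))^{−1} mod 11.
  i = 1 (α = 8): (8−9)(8−2)(8−5)(8−6) = (−1)·6·3·2 = −36 ≡ 8, so v_1 = 8^{−1} = 7 (mod 11).
  i = 2 (α = 9): (9−8)(9−2)(9−5)(9−6) = 1·7·4·3 = 84 ≡ 7, so v_2 = 7^{−1} = 8 (mod 11).
  i = 3 (α = 2): (2−8)(2−9)(2−5)(2−6) = (−6)·(−7)·(−3)·(−4) = 504 ≡ 9, so v_3 = 9^{−1} = 5 (mod 11).
  i = 4 (α = 5): (5−8)(5−9)(5−2)(5−6) = (−3)·(−4)·3·(−1) = −36 ≡ 8, so v_4 = 8^{−1} = 7 (mod 11).
  i = 5 (α = 6): (6−8)(6−9)(6−2)(6−5) = (−2)·(−3)·4·1 = 24 ≡ 2, so v_5 = 2^{−1} = 6 (mod 11).
  v = [7, 8, 5, 7, 6].
Step 2: syndromes of r = [9, 2, 3, 8, 1] (all sums mod 11).
  S_0 = Σ v_i r_i = 7·9 + 8·2 + 5·3 + 7·8 + 6·1 = 156 ≡ 2.
  S_1 = Σ v_i α_i r_i = 7·8·9 + 8·9·2 + 5·2·3 + 7·5·8 + 6·6·1 = 994 ≡ 4.
  α_i^2 mod 11 = [9, 4, 4, 3, 3].
  S_2 = Σ v_i α_i^2 r_i = 7·9·9 + 8·4·2 + 5·4·3 + 7·3·8 + 6·3·1 = 877 ≡ 8.
  S = (2, 4, 8) ≠ 0, so r is not a codeword (an error is present).
Step 3: locate the error. For a single error e at position i, S_ℓ = v_i·e·α_i^ℓ, so α_err = S_1/S_0.
  S_0^{−1} = 2^{−1} = 6 (mod 11), so α_err = 4·6 = 24 ≡ 2 = α_3. Error position i = 3.
  Consistency check: S_2/S_1 = 8·3 = 24 ≡ 2 = α_err ✓ (single-error assumption holds).
Step 4: error magnitude e = S_0/v_3 = S_0·∏_{j≠3}(α_3 − α_j) = 2·9 = 18 ≡ 7 (mod 11).
Step 5: correct position 3: c_3 = r_3 − e = 3 − 7 ≡ 7 (mod 11). Hence c = [9, 2, 7, 8, 1].
  Check: interpolating c through the α_i gives m(x) = 10 + 4·x (degree < 2) with m(α_i) = c_i for every i, so c is indeed a codeword.


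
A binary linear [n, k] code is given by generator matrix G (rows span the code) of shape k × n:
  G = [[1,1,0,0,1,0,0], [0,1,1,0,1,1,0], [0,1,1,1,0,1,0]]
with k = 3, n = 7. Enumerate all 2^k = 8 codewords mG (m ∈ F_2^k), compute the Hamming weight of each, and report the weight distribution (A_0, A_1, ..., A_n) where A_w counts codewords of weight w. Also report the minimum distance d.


Weight distribution: A_0 = 1, A_2 = 1, A_3 = 3, A_4 = 2, A_5 = 1. Minimum distance d = 2.

Enumerate all 2^3 = 8 messages m ∈ F_2^3.
For each, compute codeword c = mG in F_2^7, then tally its weight.
  m = 000 → c = 0000000, weight = 0.
  m = 100 → c = 1100100, weight = 3.
  m = 010 → c = 0110110, weight = 4.
  m = 110 → c = 1010010, weight = 3.
  m = 001 → c = 0111010, weight = 4.
  m = 101 → c = 1011110, weight = 5.
  m = 011 → c = 0001100, weight = 2.
  m = 111 → c = 1101000, weight = 3.
Tally weights:
  weight 0: 1 codewords.
  weight 2: 1 codewords.
  weight 3: 3 codewords.
  weight 4: 2 codewords.
  weight 5: 1 codewords.
Minimum distance d = smallest w > 0 with A_w > 0 = 2.
Sanity: Σ A_w = 8 = 2^3 = 8 ✓.


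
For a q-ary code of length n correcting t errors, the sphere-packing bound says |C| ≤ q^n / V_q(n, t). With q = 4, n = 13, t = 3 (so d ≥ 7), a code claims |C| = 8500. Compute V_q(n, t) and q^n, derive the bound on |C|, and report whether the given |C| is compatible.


V_q(n, t) = 8464, q^n = 67108864, Hamming bound = 7928, |C| = 8500 > bound (violated).

Step 1: Compute V_q(n, t) = Σ_{j=0}^3 C(n, j) (q−1)^j.
  j = 0: C(13,0)·(3)^0 = 1·1 = 1.
  j = 1: C(13,1)·(3)^1 = 13·3 = 39.
  j = 2: C(13,2)·(3)^2 = 78·9 = 702.
  j = 3: C(13,3)·(3)^3 = 286·27 = 7722.
  V_q(n, t) = 1 + 39 + 702 + 7722 = 8464.
Step 2: q^n = 4^13 = 67108864.
Step 3: Hamming bound ⌊q^n / V_q(n,t)⌋ = ⌊67108864/8464⌋ = 7928.
Step 4: Compare |C| = 8500 to 7928: violated.
The claimed |C| lies above the Hamming bound, so no 4-ary code of length 13 with d ≥ 7 can have 8500 codewords.


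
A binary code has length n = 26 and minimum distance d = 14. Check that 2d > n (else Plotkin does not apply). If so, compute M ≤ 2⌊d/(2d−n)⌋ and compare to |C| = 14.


Plotkin bound M ≤ 14; given |C| = 14 ≤ bound (satisfied).

Check applicability: 2d = 28, n = 26.
2d − n = 2 > 0, so Plotkin applies.
Compute d/(2d−n) = 14/2 ≈ 7.0000.
⌊d/(2d−n)⌋ = 7.
Plotkin bound: M ≤ 2·7 = 14.
Given |C| = 14, check: satisfied.
This |C| is at the Plotkin bound.


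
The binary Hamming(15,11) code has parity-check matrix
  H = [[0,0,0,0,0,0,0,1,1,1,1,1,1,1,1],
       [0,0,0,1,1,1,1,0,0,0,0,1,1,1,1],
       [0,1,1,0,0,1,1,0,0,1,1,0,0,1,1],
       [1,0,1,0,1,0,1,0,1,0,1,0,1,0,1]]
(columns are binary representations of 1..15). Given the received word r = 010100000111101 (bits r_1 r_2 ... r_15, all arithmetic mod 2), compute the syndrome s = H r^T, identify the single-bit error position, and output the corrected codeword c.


s = (1, 0, 0, 1)^T, error position = 9, corrected codeword c = 010100001111101

Compute s = H r^T mod 2 one row at a time:
  s_1 = 0 + 0 + 1 + 1 + 1 + 1 + 0 + 1 = 5 ≡ 1 (mod 2).
  s_2 = 1 + 0 + 0 + 0 + 1 + 1 + 0 + 1 = 4 ≡ 0 (mod 2).
  s_3 = 1 + 0 + 0 + 0 + 1 + 1 + 0 + 1 = 4 ≡ 0 (mod 2).
  s_4 = 0 + 0 + 0 + 0 + 0 + 1 + 1 + 1 = 3 ≡ 1 (mod 2).
s = (1, 0, 0, 1)^T — this equals column 9 of H (binary 1001), so error is at position 9.
Correct: flip bit 9 of r = 010100000111101 to get c = 010100001111101.


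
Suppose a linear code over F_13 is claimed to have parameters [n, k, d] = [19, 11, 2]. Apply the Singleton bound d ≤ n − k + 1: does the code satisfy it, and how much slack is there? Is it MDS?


Singleton RHS = n − k + 1 = 9, slack = 7, bound satisfied, not MDS.

Singleton bound: d ≤ n − k + 1.
Here n = 19, k = 11, so n − k + 1 = 9.
Given d = 2, check d ≤ 9: YES.
Slack = (n − k + 1) − d = 7.
The code is NOT MDS (slack = 7 > 0).
Description: the claimed parameters are [19, 11, 2]_13; such a code would be non-MDS.


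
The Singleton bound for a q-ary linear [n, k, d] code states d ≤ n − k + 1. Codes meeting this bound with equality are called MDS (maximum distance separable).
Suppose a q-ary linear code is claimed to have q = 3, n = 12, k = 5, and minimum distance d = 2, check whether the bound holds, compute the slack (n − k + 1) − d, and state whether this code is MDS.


Singleton RHS = n − k + 1 = 8, slack = 6, bound satisfied, not MDS.

Singleton bound: d ≤ n − k + 1.
Here n = 12, k = 5, so n − k + 1 = 8.
Given d = 2, check d ≤ 8: YES.
Slack = (n − k + 1) − d = 6.
The code is NOT MDS (slack = 6 > 0).
Description: the claimed parameters are [12, 5, 2]_3; such a code would be non-MDS.


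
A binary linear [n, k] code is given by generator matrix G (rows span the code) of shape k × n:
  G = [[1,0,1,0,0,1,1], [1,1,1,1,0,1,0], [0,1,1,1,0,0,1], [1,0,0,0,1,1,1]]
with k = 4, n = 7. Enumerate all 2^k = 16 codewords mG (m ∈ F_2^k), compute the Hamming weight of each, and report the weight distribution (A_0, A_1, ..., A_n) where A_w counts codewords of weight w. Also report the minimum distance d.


Weight distribution: A_0 = 1, A_1 = 2, A_2 = 1, A_3 = 2, A_4 = 5, A_5 = 4, A_6 = 1. Minimum distance d = 1.

Enumerate all 2^4 = 16 messages m ∈ F_2^4.
For each, compute codeword c = mG in F_2^7, then tally its weight.
  m = 0000 → c = 0000000, weight = 0.
  m = 1000 → c = 1010011, weight = 4.
  m = 0100 → c = 1111010, weight = 5.
  m = 1100 → c = 0101001, weight = 3.
  m = 0010 → c = 0111001, weight = 4.
  m = 1010 → c = 1101010, weight = 4.
  m = 0110 → c = 1000011, weight = 3.
  m = 1110 → c = 0010000, weight = 1.
  m = 0001 → c = 1000111, weight = 4.
  m = 1001 → c = 0010100, weight = 2.
  m = 0101 → c = 0111101, weight = 5.
  m = 1101 → c = 1101110, weight = 5.
  m = 0011 → c = 1111110, weight = 6.
  m = 1011 → c = 0101101, weight = 4.
  m = 0111 → c = 0000100, weight = 1.
  m = 1111 → c = 1010111, weight = 5.
Tally weights:
  weight 0: 1 codewords.
  weight 1: 2 codewords.
  weight 2: 1 codewords.
  weight 3: 2 codewords.
  weight 4: 5 codewords.
  weight 5: 4 codewords.
  weight 6: 1 codewords.
Minimum distance d = smallest w > 0 with A_w > 0 = 1.
Sanity: Σ A_w = 16 = 2^4 = 16 ✓.


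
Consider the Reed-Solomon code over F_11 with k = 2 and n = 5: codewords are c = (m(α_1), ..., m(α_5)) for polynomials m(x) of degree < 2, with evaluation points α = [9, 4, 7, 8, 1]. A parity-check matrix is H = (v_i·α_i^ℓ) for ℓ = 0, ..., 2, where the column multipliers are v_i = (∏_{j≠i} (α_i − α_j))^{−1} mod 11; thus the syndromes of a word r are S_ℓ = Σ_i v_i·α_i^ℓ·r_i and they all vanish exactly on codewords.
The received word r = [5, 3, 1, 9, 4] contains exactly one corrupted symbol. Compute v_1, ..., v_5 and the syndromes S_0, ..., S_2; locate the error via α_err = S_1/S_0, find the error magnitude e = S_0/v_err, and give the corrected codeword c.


S = (7, 5, 2), error at position 3, error magnitude e = 10, c = [5, 3, 2, 9, 4].

Step 1: column multipliers v_i = (∏_{j≠i}(α_i − α_j))^{−1} mod 11.
  i = 1 (α = 9): (9−4)(9−7)(9−8)(9−1) = 5·2·1·8 = 80 ≡ 3, so v_1 = 3^{−1} = 4 (mod 11).
  i = 2 (α = 4): (4−9)(4−7)(4−8)(4−1) = (−5)·(−3)·(−4)·3 = −180 ≡ 7, so v_2 = 7^{−1} = 8 (mod 11).
  i = 3 (α = 7): (7−9)(7−4)(7−8)(7−1) = (−2)·3·(−1)·6 = 36 ≡ 3, so v_3 = 3^{−1} = 4 (mod 11).
  i = 4 (α = 8): (8−9)(8−4)(8−7)(8−1) = (−1)·4·1·7 = −28 ≡ 5, so v_4 = 5^{−1} = 9 (mod 11).
  i = 5 (α = 1): (1−9)(1−4)(1−7)(1−8) = (−8)·(−3)·(−6)·(−7) = 1008 ≡ 7, so v_5 = 7^{−1} = 8 (mod 11).
  v = [4, 8, 4, 9, 8].
Step 2: syndromes of r = [5, 3, 1, 9, 4] (all sums mod 11).
  S_0 = Σ v_i r_i = 4·5 + 8·3 + 4·1 + 9·9 + 8·4 = 161 ≡ 7.
  S_1 = Σ v_i α_i r_i = 4·9·5 + 8·4·3 + 4·7·1 + 9·8·9 + 8·1·4 = 984 ≡ 5.
  α_i^2 mod 11 = [4, 5, 5, 9, 1].
  S_2 = Σ v_i α_i^2 r_i = 4·4·5 + 8·5·3 + 4·5·1 + 9·9·9 + 8·1·4 = 981 ≡ 2.
  S = (7, 5, 2) ≠ 0, so r is not a codeword (an error is present).
Step 3: locate the error. For a single error e at position i, S_ℓ = v_i·e·α_i^ℓ, so α_err = S_1/S_0.
  S_0^{−1} = 7^{−1} = 8 (mod 11), so α_err = 5·8 = 40 ≡ 7 = α_3. Error position i = 3.
  Consistency check: S_2/S_1 = 2·9 = 18 ≡ 7 = α_err ✓ (single-error assumption holds).
Step 4: error magnitude e = S_0/v_3 = S_0·∏_{j≠3}(α_3 − α_j) = 7·3 = 21 ≡ 10 (mod 11).
Step 5: correct position 3: c_3 = r_3 − e = 1 − 10 ≡ 2 (mod 11). Hence c = [5, 3, 2, 9, 4].
  Check: interpolating c through the α_i gives m(x) = 8 + 7·x (degree < 2) with m(α_i) = c_i for every i, so c is indeed a codeword.


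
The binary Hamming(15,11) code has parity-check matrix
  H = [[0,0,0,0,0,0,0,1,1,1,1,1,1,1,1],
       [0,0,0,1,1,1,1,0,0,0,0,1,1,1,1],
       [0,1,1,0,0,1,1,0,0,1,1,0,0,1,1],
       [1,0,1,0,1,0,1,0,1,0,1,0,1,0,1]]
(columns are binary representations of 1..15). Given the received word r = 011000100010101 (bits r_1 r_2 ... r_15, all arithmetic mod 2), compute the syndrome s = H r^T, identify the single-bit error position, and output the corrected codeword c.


s = (1, 1, 1, 1)^T, error position = 15, corrected codeword c = 011000100010100

Compute s = H r^T mod 2 one row at a time:
  s_1 = 0 + 0 + 0 + 1 + 0 + 1 + 0 + 1 = 3 ≡ 1 (mod 2).
  s_2 = 0 + 0 + 0 + 1 + 0 + 1 + 0 + 1 = 3 ≡ 1 (mod 2).
  s_3 = 1 + 1 + 0 + 1 + 0 + 1 + 0 + 1 = 5 ≡ 1 (mod 2).
  s_4 = 0 + 1 + 0 + 1 + 0 + 1 + 1 + 1 = 5 ≡ 1 (mod 2).
s = (1, 1, 1, 1)^T — this equals column 15 of H (binary 1111), so error is at position 15.
Correct: flip bit 15 of r = 011000100010101 to get c = 011000100010100.


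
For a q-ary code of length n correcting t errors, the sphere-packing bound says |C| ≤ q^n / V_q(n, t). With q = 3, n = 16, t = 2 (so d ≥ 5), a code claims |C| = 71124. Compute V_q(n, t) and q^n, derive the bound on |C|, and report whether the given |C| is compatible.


V_q(n, t) = 513, q^n = 43046721, Hamming bound = 83911, |C| = 71124 ≤ bound (satisfied).

Step 1: Compute V_q(n, t) = Σ_{j=0}^2 C(n, j) (q−1)^j.
  j = 0: C(16,0)·(2)^0 = 1·1 = 1.
  j = 1: C(16,1)·(2)^1 = 16·2 = 32.
  j = 2: C(16,2)·(2)^2 = 120·4 = 480.
  V_q(n, t) = 1 + 32 + 480 = 513.
Step 2: q^n = 3^16 = 43046721.
Step 3: Hamming bound ⌊q^n / V_q(n,t)⌋ = ⌊43046721/513⌋ = 83911.
Step 4: Compare |C| = 71124 to 83911: satisfied.
The claimed |C| lies below the Hamming bound.


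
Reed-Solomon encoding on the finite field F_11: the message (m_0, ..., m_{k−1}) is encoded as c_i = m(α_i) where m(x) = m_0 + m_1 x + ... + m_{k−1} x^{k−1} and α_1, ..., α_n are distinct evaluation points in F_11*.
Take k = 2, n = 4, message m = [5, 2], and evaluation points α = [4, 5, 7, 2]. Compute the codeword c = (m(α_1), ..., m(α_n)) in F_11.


c = [2, 4, 8, 9]

Message polynomial: m(x) = 5 + 2·x (mod 11).
For each evaluation point α_i, compute m(α_i) mod 11:
  α_1 = 4: Horner steps 2 → 2, so m(4) = 2.
  α_2 = 5: Horner steps 2 → 4, so m(5) = 4.
  α_3 = 7: Horner steps 2 → 8, so m(7) = 8.
  α_4 = 2: Horner steps 2 → 9, so m(2) = 9.
Codeword c = [2, 4, 8, 9] ∈ F_11^4.


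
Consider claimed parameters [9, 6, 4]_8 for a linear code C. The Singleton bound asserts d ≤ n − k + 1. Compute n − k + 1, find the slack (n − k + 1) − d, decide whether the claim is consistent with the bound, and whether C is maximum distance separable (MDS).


Singleton RHS = n − k + 1 = 4, slack = 0, bound satisfied, MDS.

Singleton bound: d ≤ n − k + 1.
Here n = 9, k = 6, so n − k + 1 = 4.
Given d = 4, check d ≤ 4: YES.
Slack = (n − k + 1) − d = 0.
The code is MDS (slack = 0).
Description: the claimed parameters are [9, 6, 4]_8; such a code would be MDS (meets Singleton bound).


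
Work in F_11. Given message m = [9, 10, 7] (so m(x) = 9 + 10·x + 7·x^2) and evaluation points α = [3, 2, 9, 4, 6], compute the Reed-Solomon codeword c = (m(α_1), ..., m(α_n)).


c = [3, 2, 6, 7, 2]

Message polynomial: m(x) = 9 + 10·x + 7·x^2 (mod 11).
For each evaluation point α_i, compute m(α_i) mod 11:
  α_1 = 3: Horner steps 7 → 9 → 3, so m(3) = 3.
  α_2 = 2: Horner steps 7 → 2 → 2, so m(2) = 2.
  α_3 = 9: Horner steps 7 → 7 → 6, so m(9) = 6.
  α_4 = 4: Horner steps 7 → 5 → 7, so m(4) = 7.
  α_5 = 6: Horner steps 7 → 8 → 2, so m(6) = 2.
Codeword c = [3, 2, 6, 7, 2] ∈ F_11^5.


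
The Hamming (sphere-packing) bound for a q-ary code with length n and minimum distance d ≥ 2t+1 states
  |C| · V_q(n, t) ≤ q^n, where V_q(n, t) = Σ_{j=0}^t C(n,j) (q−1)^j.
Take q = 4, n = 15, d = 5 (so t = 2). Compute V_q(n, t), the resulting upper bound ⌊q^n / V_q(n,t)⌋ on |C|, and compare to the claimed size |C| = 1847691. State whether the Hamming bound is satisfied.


V_q(n, t) = 991, q^n = 1073741824, Hamming bound = 1083493, |C| = 1847691 > bound (violated).

Step 1: Compute V_q(n, t) = Σ_{j=0}^2 C(n, j) (q−1)^j.
  j = 0: C(15,0)·(3)^0 = 1·1 = 1.
  j = 1: C(15,1)·(3)^1 = 15·3 = 45.
  j = 2: C(15,2)·(3)^2 = 105·9 = 945.
  V_q(n, t) = 1 + 45 + 945 = 991.
Step 2: q^n = 4^15 = 1073741824.
Step 3: Hamming bound ⌊q^n / V_q(n,t)⌋ = ⌊1073741824/991⌋ = 1083493.
Step 4: Compare |C| = 1847691 to 1083493: violated.
The claimed |C| lies above the Hamming bound, so no 4-ary code of length 15 with d ≥ 5 can have 1847691 codewords.


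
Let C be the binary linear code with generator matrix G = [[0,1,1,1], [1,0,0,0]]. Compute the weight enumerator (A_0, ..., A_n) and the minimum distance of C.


Weight distribution: A_0 = 1, A_1 = 1, A_3 = 1, A_4 = 1. Minimum distance d = 1.

Enumerate all 2^2 = 4 messages m ∈ F_2^2.
For each, compute codeword c = mG in F_2^4, then tally its weight.
  m = 00 → c = 0000, weight = 0.
  m = 10 → c = 0111, weight = 3.
  m = 01 → c = 1000, weight = 1.
  m = 11 → c = 1111, weight = 4.
Tally weights:
  weight 0: 1 codewords.
  weight 1: 1 codewords.
  weight 3: 1 codewords.
  weight 4: 1 codewords.
Minimum distance d = smallest w > 0 with A_w > 0 = 1.
Sanity: Σ A_w = 4 = 2^2 = 4 ✓.


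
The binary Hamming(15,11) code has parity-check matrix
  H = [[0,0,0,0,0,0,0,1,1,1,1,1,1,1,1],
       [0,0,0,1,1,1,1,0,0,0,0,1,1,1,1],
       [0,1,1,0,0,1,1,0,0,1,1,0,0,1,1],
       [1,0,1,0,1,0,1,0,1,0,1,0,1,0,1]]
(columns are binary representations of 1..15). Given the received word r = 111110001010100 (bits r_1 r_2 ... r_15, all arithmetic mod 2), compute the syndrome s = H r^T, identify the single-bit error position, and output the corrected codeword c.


s = (1, 1, 1, 0)^T, error position = 14, corrected codeword c = 111110001010110

Compute s = H r^T mod 2 one row at a time:
  s_1 = 0 + 1 + 0 + 1 + 0 + 1 + 0 + 0 = 3 ≡ 1 (mod 2).
  s_2 = 1 + 1 + 0 + 0 + 0 + 1 + 0 + 0 = 3 ≡ 1 (mod 2).
  s_3 = 1 + 1 + 0 + 0 + 0 + 1 + 0 + 0 = 3 ≡ 1 (mod 2).
  s_4 = 1 + 1 + 1 + 0 + 1 + 1 + 1 + 0 = 6 ≡ 0 (mod 2).
s = (1, 1, 1, 0)^T — this equals column 14 of H (binary 1110), so error is at position 14.
Correct: flip bit 14 of r = 111110001010100 to get c = 111110001010110.


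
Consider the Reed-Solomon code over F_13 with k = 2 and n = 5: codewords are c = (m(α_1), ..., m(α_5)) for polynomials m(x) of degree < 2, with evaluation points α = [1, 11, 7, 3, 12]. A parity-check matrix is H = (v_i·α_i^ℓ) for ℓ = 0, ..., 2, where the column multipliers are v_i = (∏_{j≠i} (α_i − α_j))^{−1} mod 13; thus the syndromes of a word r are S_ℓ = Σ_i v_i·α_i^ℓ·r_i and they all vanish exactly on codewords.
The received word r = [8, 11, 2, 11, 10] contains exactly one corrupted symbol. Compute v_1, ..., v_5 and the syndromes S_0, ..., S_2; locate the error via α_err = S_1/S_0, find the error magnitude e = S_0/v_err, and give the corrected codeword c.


S = (2, 6, 5), error at position 4, error magnitude e = 5, c = [8, 11, 2, 6, 10].

Step 1: column multipliers v_i = (∏_{j≠i}(α_i − α_j))^{−1} mod 13.
  i = 1 (α = 1): (1−11)(1−7)(1−3)(1−12) = (−10)·(−6)·(−2)·(−11) = 1320 ≡ 7, so v_1 = 7^{−1} = 2 (mod 13).
  i = 2 (α = 11): (11−1)(11−7)(11−3)(11−12) = 10·4·8·(−1) = −320 ≡ 5, so v_2 = 5^{−1} = 8 (mod 13).
  i = 3 (α = 7): (7−1)(7−11)(7−3)(7−12) = 6·(−4)·4·(−5) = 480 ≡ 12, so v_3 = 12^{−1} = 12 (mod 13).
  i = 4 (α = 3): (3−1)(3−11)(3−7)(3−12) = 2·(−8)·(−4)·(−9) = −576 ≡ 9, so v_4 = 9^{−1} = 3 (mod 13).
  i = 5 (α = 12): (12−1)(12−11)(12−7)(12−3) = 11·1·5·9 = 495 ≡ 1, so v_5 = 1^{−1} = 1 (mod 13).
  v = [2, 8, 12, 3, 1].
Step 2: syndromes of r = [8, 11, 2, 11, 10] (all sums mod 13).
  S_0 = Σ v_i r_i = 2·8 + 8·11 + 12·2 + 3·11 + 1·10 = 171 ≡ 2.
  S_1 = Σ v_i α_i r_i = 2·1·8 + 8·11·11 + 12·7·2 + 3·3·11 + 1·12·10 = 1371 ≡ 6.
  α_i^2 mod 13 = [1, 4, 10, 9, 1].
  S_2 = Σ v_i α_i^2 r_i = 2·1·8 + 8·4·11 + 12·10·2 + 3·9·11 + 1·1·10 = 915 ≡ 5.
  S = (2, 6, 5) ≠ 0, so r is not a codeword (an error is present).
Step 3: locate the error. For a single error e at position i, S_ℓ = v_i·e·α_i^ℓ, so α_err = S_1/S_0.
  S_0^{−1} = 2^{−1} = 7 (mod 13), so α_err = 6·7 = 42 ≡ 3 = α_4. Error position i = 4.
  Consistency check: S_2/S_1 = 5·11 = 55 ≡ 3 = α_err ✓ (single-error assumption holds).
Step 4: error magnitude e = S_0/v_4 = S_0·∏_{j≠4}(α_4 − α_j) = 2·9 = 18 ≡ 5 (mod 13).
Step 5: correct position 4: c_4 = r_4 − e = 11 − 5 ≡ 6 (mod 13). Hence c = [8, 11, 2, 6, 10].
  Check: interpolating c through the α_i gives m(x) = 9 + 12·x (degree < 2) with m(α_i) = c_i for every i, so c is indeed a codeword.


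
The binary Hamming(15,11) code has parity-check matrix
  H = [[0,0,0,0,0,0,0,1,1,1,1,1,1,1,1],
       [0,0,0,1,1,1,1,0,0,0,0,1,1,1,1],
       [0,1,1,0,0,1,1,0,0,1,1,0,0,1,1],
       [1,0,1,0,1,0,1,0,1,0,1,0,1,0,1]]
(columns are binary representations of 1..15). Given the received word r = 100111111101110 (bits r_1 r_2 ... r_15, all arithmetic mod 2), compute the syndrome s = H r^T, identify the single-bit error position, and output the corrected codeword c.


s = (0, 1, 0, 1)^T, error position = 5, corrected codeword c = 100101111101110

Compute s = H r^T mod 2 one row at a time:
  s_1 = 1 + 1 + 1 + 0 + 1 + 1 + 1 + 0 = 6 ≡ 0 (mod 2).
  s_2 = 1 + 1 + 1 + 1 + 1 + 1 + 1 + 0 = 7 ≡ 1 (mod 2).
  s_3 = 0 + 0 + 1 + 1 + 1 + 0 + 1 + 0 = 4 ≡ 0 (mod 2).
  s_4 = 1 + 0 + 1 + 1 + 1 + 0 + 1 + 0 = 5 ≡ 1 (mod 2).
s = (0, 1, 0, 1)^T — this equals column 5 of H (binary 0101), so error is at position 5.
Correct: flip bit 5 of r = 100111111101110 to get c = 100101111101110.


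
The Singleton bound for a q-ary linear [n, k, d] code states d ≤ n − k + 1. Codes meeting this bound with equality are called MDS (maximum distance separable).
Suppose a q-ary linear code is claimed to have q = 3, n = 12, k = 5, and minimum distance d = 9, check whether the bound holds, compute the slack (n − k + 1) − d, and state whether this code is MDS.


Singleton RHS = n − k + 1 = 8, slack = -1, bound violated (no such code; not MDS).

Singleton bound: d ≤ n − k + 1.
Here n = 12, k = 5, so n − k + 1 = 8.
Given d = 9, check d ≤ 8: NO.
Slack = (n − k + 1) − d = -1.
The slack is negative: d = 9 exceeds n − k + 1 = 8 by 1, so the Singleton bound is violated and no linear [12, 5, 9]_3 code can exist. In particular it is not MDS (MDS requires d = n − k + 1 exactly).
Description: the claimed parameters are [12, 5, 9]_3; such a code would be impossible (violates the Singleton bound).


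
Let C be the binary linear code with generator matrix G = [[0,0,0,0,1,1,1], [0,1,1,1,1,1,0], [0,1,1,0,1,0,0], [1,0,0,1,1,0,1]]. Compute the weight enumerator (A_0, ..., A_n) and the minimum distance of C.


Weight distribution: A_0 = 1, A_1 = 1, A_2 = 1, A_3 = 4, A_4 = 5, A_5 = 3, A_6 = 1. Minimum distance d = 1.

Enumerate all 2^4 = 16 messages m ∈ F_2^4.
For each, compute codeword c = mG in F_2^7, then tally its weight.
  m = 0000 → c = 0000000, weight = 0.
  m = 1000 → c = 0000111, weight = 3.
  m = 0100 → c = 0111110, weight = 5.
  m = 1100 → c = 0111001, weight = 4.
  m = 0010 → c = 0110100, weight = 3.
  m = 1010 → c = 0110011, weight = 4.
  m = 0110 → c = 0001010, weight = 2.
  m = 1110 → c = 0001101, weight = 3.
  m = 0001 → c = 1001101, weight = 4.
  m = 1001 → c = 1001010, weight = 3.
  m = 0101 → c = 1110011, weight = 5.
  m = 1101 → c = 1110100, weight = 4.
  m = 0011 → c = 1111001, weight = 5.
  m = 1011 → c = 1111110, weight = 6.
  m = 0111 → c = 1000111, weight = 4.
  m = 1111 → c = 1000000, weight = 1.
Tally weights:
  weight 0: 1 codewords.
  weight 1: 1 codewords.
  weight 2: 1 codewords.
  weight 3: 4 codewords.
  weight 4: 5 codewords.
  weight 5: 3 codewords.
  weight 6: 1 codewords.
Minimum distance d = smallest w > 0 with A_w > 0 = 1.
Sanity: Σ A_w = 16 = 2^4 = 16 ✓.


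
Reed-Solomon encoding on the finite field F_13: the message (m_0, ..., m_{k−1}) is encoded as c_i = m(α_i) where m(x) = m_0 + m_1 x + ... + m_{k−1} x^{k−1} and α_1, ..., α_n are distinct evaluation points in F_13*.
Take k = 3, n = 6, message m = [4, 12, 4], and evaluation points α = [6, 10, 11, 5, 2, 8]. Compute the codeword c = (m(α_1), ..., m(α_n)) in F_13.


c = [12, 4, 9, 8, 5, 5]

Message polynomial: m(x) = 4 + 12·x + 4·x^2 (mod 13).
For each evaluation point α_i, compute m(α_i) mod 13:
  α_1 = 6: Horner steps 4 → 10 → 12, so m(6) = 12.
  α_2 = 10: Horner steps 4 → 0 → 4, so m(10) = 4.
  α_3 = 11: Horner steps 4 → 4 → 9, so m(11) = 9.
  α_4 = 5: Horner steps 4 → 6 → 8, so m(5) = 8.
  α_5 = 2: Horner steps 4 → 7 → 5, so m(2) = 5.
  α_6 = 8: Horner steps 4 → 5 → 5, so m(8) = 5.
Codeword c = [12, 4, 9, 8, 5, 5] ∈ F_13^6.


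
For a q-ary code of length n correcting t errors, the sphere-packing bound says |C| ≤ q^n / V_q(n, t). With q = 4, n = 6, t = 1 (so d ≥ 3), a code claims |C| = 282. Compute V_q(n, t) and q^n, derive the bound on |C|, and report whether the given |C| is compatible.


V_q(n, t) = 19, q^n = 4096, Hamming bound = 215, |C| = 282 > bound (violated).

Step 1: Compute V_q(n, t) = Σ_{j=0}^1 C(n, j) (q−1)^j.
  j = 0: C(6,0)·(3)^0 = 1·1 = 1.
  j = 1: C(6,1)·(3)^1 = 6·3 = 18.
  V_q(n, t) = 1 + 18 = 19.
Step 2: q^n = 4^6 = 4096.
Step 3: Hamming bound ⌊q^n / V_q(n,t)⌋ = ⌊4096/19⌋ = 215.
Step 4: Compare |C| = 282 to 215: violated.
The claimed |C| lies above the Hamming bound, so no 4-ary code of length 6 with d ≥ 3 can have 282 codewords.


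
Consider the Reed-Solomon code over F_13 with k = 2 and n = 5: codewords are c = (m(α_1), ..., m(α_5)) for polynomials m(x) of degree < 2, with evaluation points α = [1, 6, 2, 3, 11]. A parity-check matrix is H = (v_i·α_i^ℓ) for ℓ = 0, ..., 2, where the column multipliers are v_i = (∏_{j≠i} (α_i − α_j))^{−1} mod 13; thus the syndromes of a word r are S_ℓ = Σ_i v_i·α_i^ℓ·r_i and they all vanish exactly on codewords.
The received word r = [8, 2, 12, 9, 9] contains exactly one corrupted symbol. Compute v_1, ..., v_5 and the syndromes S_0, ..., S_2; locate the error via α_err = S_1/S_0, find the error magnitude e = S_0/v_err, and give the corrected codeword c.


S = (5, 2, 6), error at position 4, error magnitude e = 6, c = [8, 2, 12, 3, 9].

Step 1: column multipliers v_i = (∏_{j≠i}(α_i − α_j))^{−1} mod 13.
  i = 1 (α = 1): (1−6)(1−2)(1−3)(1−11) = (−5)·(−1)·(−2)·(−10) = 100 ≡ 9, so v_1 = 9^{−1} = 3 (mod 13).
  i = 2 (α = 6): (6−1)(6−2)(6−3)(6−11) = 5·4·3·(−5) = −300 ≡ 12, so v_2 = 12^{−1} = 12 (mod 13).
  i = 3 (α = 2): (2−1)(2−6)(2−3)(2−11) = 1·(−4)·(−1)·(−9) = −36 ≡ 3, so v_3 = 3^{−1} = 9 (mod 13).
  i = 4 (α = 3): (3−1)(3−6)(3−2)(3−11) = 2·(−3)·1·(−8) = 48 ≡ 9, so v_4 = 9^{−1} = 3 (mod 13).
  i = 5 (α = 11): (11−1)(11−6)(11−2)(11−3) = 10·5·9·8 = 3600 ≡ 12, so v_5 = 12^{−1} = 12 (mod 13).
  v = [3, 12, 9, 3, 12].
Step 2: syndromes of r = [8, 2, 12, 9, 9] (all sums mod 13).
  S_0 = Σ v_i r_i = 3·8 + 12·2 + 9·12 + 3·9 + 12·9 = 291 ≡ 5.
  S_1 = Σ v_i α_i r_i = 3·1·8 + 12·6·2 + 9·2·12 + 3·3·9 + 12·11·9 = 1653 ≡ 2.
  α_i^2 mod 13 = [1, 10, 4, 9, 4].
  S_2 = Σ v_i α_i^2 r_i = 3·1·8 + 12·10·2 + 9·4·12 + 3·9·9 + 12·4·9 = 1371 ≡ 6.
  S = (5, 2, 6) ≠ 0, so r is not a codeword (an error is present).
Step 3: locate the error. For a single error e at position i, S_ℓ = v_i·e·α_i^ℓ, so α_err = S_1/S_0.
  S_0^{−1} = 5^{−1} = 8 (mod 13), so α_err = 2·8 = 16 ≡ 3 = α_4. Error position i = 4.
  Consistency check: S_2/S_1 = 6·7 = 42 ≡ 3 = α_err ✓ (single-error assumption holds).
Step 4: error magnitude e = S_0/v_4 = S_0·∏_{j≠4}(α_4 − α_j) = 5·9 = 45 ≡ 6 (mod 13).
Step 5: correct position 4: c_4 = r_4 − e = 9 − 6 ≡ 3 (mod 13). Hence c = [8, 2, 12, 3, 9].
  Check: interpolating c through the α_i gives m(x) = 4 + 4·x (degree < 2) with m(α_i) = c_i for every i, so c is indeed a codeword.


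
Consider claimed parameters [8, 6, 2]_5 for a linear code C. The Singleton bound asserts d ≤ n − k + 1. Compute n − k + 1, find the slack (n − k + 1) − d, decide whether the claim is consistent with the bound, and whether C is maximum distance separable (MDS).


Singleton RHS = n − k + 1 = 3, slack = 1, bound satisfied, not MDS.

Singleton bound: d ≤ n − k + 1.
Here n = 8, k = 6, so n − k + 1 = 3.
Given d = 2, check d ≤ 3: YES.
Slack = (n − k + 1) − d = 1.
The code is NOT MDS (slack = 1 > 0).
Description: the claimed parameters are [8, 6, 2]_5; such a code would be non-MDS.


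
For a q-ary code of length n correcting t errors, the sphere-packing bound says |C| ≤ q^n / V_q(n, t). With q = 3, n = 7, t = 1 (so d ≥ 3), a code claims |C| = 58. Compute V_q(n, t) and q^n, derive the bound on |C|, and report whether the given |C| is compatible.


V_q(n, t) = 15, q^n = 2187, Hamming bound = 145, |C| = 58 ≤ bound (satisfied).

Step 1: Compute V_q(n, t) = Σ_{j=0}^1 C(n, j) (q−1)^j.
  j = 0: C(7,0)·(2)^0 = 1·1 = 1.
  j = 1: C(7,1)·(2)^1 = 7·2 = 14.
  V_q(n, t) = 1 + 14 = 15.
Step 2: q^n = 3^7 = 2187.
Step 3: Hamming bound ⌊q^n / V_q(n,t)⌋ = ⌊2187/15⌋ = 145.
Step 4: Compare |C| = 58 to 145: satisfied.
The claimed |C| lies below the Hamming bound.


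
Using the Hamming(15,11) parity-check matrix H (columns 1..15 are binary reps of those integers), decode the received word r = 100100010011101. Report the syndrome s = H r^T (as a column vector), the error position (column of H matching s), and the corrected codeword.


s = (1, 0, 0, 0)^T, error position = 8, corrected codeword c = 100100000011101

Compute s = H r^T mod 2 one row at a time:
  s_1 = 1 + 0 + 0 + 1 + 1 + 1 + 0 + 1 = 5 ≡ 1 (mod 2).
  s_2 = 1 + 0 + 0 + 0 + 1 + 1 + 0 + 1 = 4 ≡ 0 (mod 2).
  s_3 = 0 + 0 + 0 + 0 + 0 + 1 + 0 + 1 = 2 ≡ 0 (mod 2).
  s_4 = 1 + 0 + 0 + 0 + 0 + 1 + 1 + 1 = 4 ≡ 0 (mod 2).
s = (1, 0, 0, 0)^T — this equals column 8 of H (binary 1000), so error is at position 8.
Correct: flip bit 8 of r = 100100010011101 to get c = 100100000011101.


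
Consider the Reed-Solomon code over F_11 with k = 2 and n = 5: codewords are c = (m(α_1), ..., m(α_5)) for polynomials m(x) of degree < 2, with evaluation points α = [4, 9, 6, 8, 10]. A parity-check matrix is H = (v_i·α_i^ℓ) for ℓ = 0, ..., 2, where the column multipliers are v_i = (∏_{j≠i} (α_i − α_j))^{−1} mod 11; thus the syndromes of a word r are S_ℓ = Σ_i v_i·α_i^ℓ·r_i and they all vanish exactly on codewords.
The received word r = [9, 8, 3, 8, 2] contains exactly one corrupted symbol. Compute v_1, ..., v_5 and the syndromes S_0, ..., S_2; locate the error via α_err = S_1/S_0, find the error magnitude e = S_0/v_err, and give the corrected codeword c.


S = (2, 7, 8), error at position 2, error magnitude e = 3, c = [9, 5, 3, 8, 2].

Step 1: column multipliers v_i = (∏_{j≠i}(α_i − α_j))^{−1} mod 11.
  i = 1 (α = 4): (4−9)(4−6)(4−8)(4−10) = (−5)·(−2)·(−4)·(−6) = 240 ≡ 9, so v_1 = 9^{−1} = 5 (mod 11).
  i = 2 (α = 9): (9−4)(9−6)(9−8)(9−10) = 5·3·1·(−1) = −15 ≡ 7, so v_2 = 7^{−1} = 8 (mod 11).
  i = 3 (α = 6): (6−4)(6−9)(6−8)(6−10) = 2·(−3)·(−2)·(−4) = −48 ≡ 7, so v_3 = 7^{−1} = 8 (mod 11).
  i = 4 (α = 8): (8−4)(8−9)(8−6)(8−10) = 4·(−1)·2·(−2) = 16 ≡ 5, so v_4 = 5^{−1} = 9 (mod 11).
  i = 5 (α = 10): (10−4)(10−9)(10−6)(10−8) = 6·1·4·2 = 48 ≡ 4, so v_5 = 4^{−1} = 3 (mod 11).
  v = [5, 8, 8, 9, 3].
Step 2: syndromes of r = [9, 8, 3, 8, 2] (all sums mod 11).
  S_0 = Σ v_i r_i = 5·9 + 8·8 + 8·3 + 9·8 + 3·2 = 211 ≡ 2.
  S_1 = Σ v_i α_i r_i = 5·4·9 + 8·9·8 + 8·6·3 + 9·8·8 + 3·10·2 = 1536 ≡ 7.
  α_i^2 mod 11 = [5, 4, 3, 9, 1].
  S_2 = Σ v_i α_i^2 r_i = 5·5·9 + 8·4·8 + 8·3·3 + 9·9·8 + 3·1·2 = 1207 ≡ 8.
  S = (2, 7, 8) ≠ 0, so r is not a codeword (an error is present).
Step 3: locate the error. For a single error e at position i, S_ℓ = v_i·e·α_i^ℓ, so α_err = S_1/S_0.
  S_0^{−1} = 2^{−1} = 6 (mod 11), so α_err = 7·6 = 42 ≡ 9 = α_2. Error position i = 2.
  Consistency check: S_2/S_1 = 8·8 = 64 ≡ 9 = α_err ✓ (single-error assumption holds).
Step 4: error magnitude e = S_0/v_2 = S_0·∏_{j≠2}(α_2 − α_j) = 2·7 = 14 ≡ 3 (mod 11).
Step 5: correct position 2: c_2 = r_2 − e = 8 − 3 ≡ 5 (mod 11). Hence c = [9, 5, 3, 8, 2].
  Check: interpolating c through the α_i gives m(x) = 10 + 8·x (degree < 2) with m(α_i) = c_i for every i, so c is indeed a codeword.


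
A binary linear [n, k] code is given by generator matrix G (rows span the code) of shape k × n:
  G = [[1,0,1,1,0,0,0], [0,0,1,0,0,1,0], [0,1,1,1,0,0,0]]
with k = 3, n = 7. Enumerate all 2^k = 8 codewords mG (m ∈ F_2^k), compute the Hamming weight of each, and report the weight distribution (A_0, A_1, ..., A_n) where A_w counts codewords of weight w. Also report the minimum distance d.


Weight distribution: A_0 = 1, A_2 = 2, A_3 = 4, A_4 = 1. Minimum distance d = 2.

Enumerate all 2^3 = 8 messages m ∈ F_2^3.
For each, compute codeword c = mG in F_2^7, then tally its weight.
  m = 000 → c = 0000000, weight = 0.
  m = 100 → c = 1011000, weight = 3.
  m = 010 → c = 0010010, weight = 2.
  m = 110 → c = 1001010, weight = 3.
  m = 001 → c = 0111000, weight = 3.
  m = 101 → c = 1100000, weight = 2.
  m = 011 → c = 0101010, weight = 3.
  m = 111 → c = 1110010, weight = 4.
Tally weights:
  weight 0: 1 codewords.
  weight 2: 2 codewords.
  weight 3: 4 codewords.
  weight 4: 1 codewords.
Minimum distance d = smallest w > 0 with A_w > 0 = 2.
Sanity: Σ A_w = 8 = 2^3 = 8 ✓.


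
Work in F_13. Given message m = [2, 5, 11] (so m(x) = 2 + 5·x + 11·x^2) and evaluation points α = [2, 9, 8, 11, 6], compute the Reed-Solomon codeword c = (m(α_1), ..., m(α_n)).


c = [4, 2, 5, 10, 12]

Message polynomial: m(x) = 2 + 5·x + 11·x^2 (mod 13).
For each evaluation point α_i, compute m(α_i) mod 13:
  α_1 = 2: Horner steps 11 → 1 → 4, so m(2) = 4.
  α_2 = 9: Horner steps 11 → 0 → 2, so m(9) = 2.
  α_3 = 8: Horner steps 11 → 2 → 5, so m(8) = 5.
  α_4 = 11: Horner steps 11 → 9 → 10, so m(11) = 10.
  α_5 = 6: Horner steps 11 → 6 → 12, so m(6) = 12.
Codeword c = [4, 2, 5, 10, 12] ∈ F_13^5.
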